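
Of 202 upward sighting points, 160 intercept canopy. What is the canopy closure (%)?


Formula: Canopy closure = covered points / total points * 100
Closure = 160 / 202 * 100
Closure = 0.7921 * 100 = 79.2%

79.2


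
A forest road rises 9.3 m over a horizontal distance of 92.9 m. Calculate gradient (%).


Formula: Gradient = rise / run * 100
Gradient = 9.3 / 92.9 * 100 = 10.0%

10.0


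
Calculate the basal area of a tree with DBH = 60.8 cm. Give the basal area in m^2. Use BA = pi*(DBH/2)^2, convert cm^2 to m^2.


Formula: BA = pi * (DBH/2)^2 / 10000  (cm^2 to m^2)
Radius = DBH/2 = 60.8/2 = 30.4 cm
BA = pi * 30.4^2 / 10000
   = 2903.3343 cm^2 / 10000
   = 0.2903 m^2

0.2903


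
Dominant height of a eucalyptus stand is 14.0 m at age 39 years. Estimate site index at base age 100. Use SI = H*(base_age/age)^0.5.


Formula: SI = H_dom * (base_age / age)^0.5
Age ratio = 100 / 39 = 2.5641
sqrt(age_ratio) = 1.60128
SI = 14.0 * 1.60128 = 22.4 m

22.4


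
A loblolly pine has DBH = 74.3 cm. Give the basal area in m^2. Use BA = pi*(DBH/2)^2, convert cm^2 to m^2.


Formula: BA = pi * (DBH/2)^2 / 10000  (cm^2 to m^2)
Radius = DBH/2 = 74.3/2 = 37.15 cm
BA = pi * 37.15^2 / 10000
   = 4335.7827 cm^2 / 10000
   = 0.4336 m^2

0.4336


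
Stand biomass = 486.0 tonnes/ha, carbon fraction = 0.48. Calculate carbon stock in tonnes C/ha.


Formula: Carbon Stock = Biomass * Carbon Fraction
C = 486.0 t/ha * 0.48
C = 233.3 t C/ha

233.3


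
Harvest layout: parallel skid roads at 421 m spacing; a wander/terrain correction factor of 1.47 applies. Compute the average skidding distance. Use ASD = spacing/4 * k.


Formula: ASD = (spacing / 4) * correction
Uncorrected distance = spacing / 4 = 421 / 4 = 105.25 m
ASD = 105.25 * 1.47 = 155 m

155


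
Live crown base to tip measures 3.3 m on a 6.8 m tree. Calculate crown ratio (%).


Formula: Crown Ratio = (Crown Length / Total Height) * 100
CR = (3.3 m / 6.8 m) * 100
CR = 0.4853 * 100 = 48.5%

48.5


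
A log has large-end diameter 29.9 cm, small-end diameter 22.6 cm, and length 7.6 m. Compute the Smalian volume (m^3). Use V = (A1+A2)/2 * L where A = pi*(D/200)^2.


Smalian: V = (A1 + A2)/2 * L,  A = pi*(D/200)^2
A1 = pi*(29.9/200)^2 = 0.070215 m^2
A2 = pi*(22.6/200)^2 = 0.040115 m^2
V = (0.070215+0.040115)/2*7.6 = 0.4193 m^3

0.4193


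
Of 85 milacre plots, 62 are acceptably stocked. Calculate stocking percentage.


Formula: Stocking % = stocked plots / total plots * 100
Stocking = 62 / 85 * 100
Stocking = 0.7294 * 100 = 72.9%

72.9


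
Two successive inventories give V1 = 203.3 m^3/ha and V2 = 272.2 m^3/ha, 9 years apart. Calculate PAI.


Formula: PAI = (V_T2 - V_T1) / (T2 - T1)
Volume increment = 272.2 - 203.3 = 68.9 m^3/ha
PAI = 68.9 / 9 = 7.66 m^3/ha/year

7.66


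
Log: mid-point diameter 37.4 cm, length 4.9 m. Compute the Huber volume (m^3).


Huber: V = Am * L,  Am = pi*(Dm/200)^2
Am = pi*(37.4/200)^2 = 0.109858 m^2
V = 0.109858*4.9 = 0.5383 m^3

0.5383


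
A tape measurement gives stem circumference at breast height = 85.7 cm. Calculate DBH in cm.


Formula: DBH = C / pi
DBH = 85.7 / pi
pi = 3.14159...
DBH = 27.3 cm

27.3


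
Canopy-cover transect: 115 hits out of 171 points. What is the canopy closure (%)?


Formula: Canopy closure = covered points / total points * 100
Closure = 115 / 171 * 100
Closure = 0.6725 * 100 = 67.3%

67.3


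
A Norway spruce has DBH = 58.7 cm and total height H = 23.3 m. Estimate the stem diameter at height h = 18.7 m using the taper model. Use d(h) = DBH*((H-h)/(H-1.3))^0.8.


Taper: d(h) = DBH * ((H - h) / (H - 1.3))^0.8
Numerator = H - h = 23.3 - 18.7 = 4.6 m
Denominator = H - 1.3 = 23.3 - 1.3 = 22.0 m
Ratio = 4.6 / 22.0 = 0.20909
d = 58.7 * 0.20909^0.8 = 16.8 cm

16.8


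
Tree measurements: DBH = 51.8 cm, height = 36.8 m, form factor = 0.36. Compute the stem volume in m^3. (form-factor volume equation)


Formula: V = pi * (DBH/200)^2 * H * ff
Radius = DBH/200 = 51.8/200 = 0.259 m
Radius^2 = 0.259^2 = 0.067081 m^2
V = pi * 0.067081 * 36.8 * 0.36
V = 2.792 m^3

2.792


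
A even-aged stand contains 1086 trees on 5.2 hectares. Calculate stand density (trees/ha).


Formula: Stand Density = N_trees / Area_ha
Density = 1086 trees / 5.2 ha
Density = 209 trees/ha

209


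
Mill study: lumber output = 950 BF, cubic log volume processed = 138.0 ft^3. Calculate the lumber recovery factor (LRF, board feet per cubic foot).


Formula: LRF = Lumber Output (BF) / Log Input (ft^3)
LRF = 950 BF / 138.0 ft^3
LRF = 6.88 BF/ft^3

6.88


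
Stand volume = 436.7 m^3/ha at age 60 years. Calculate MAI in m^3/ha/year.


Formula: MAI = Total Volume / Stand Age
MAI = 436.7 m^3/ha / 60 years
MAI = 7.28 m^3/ha/year

7.28


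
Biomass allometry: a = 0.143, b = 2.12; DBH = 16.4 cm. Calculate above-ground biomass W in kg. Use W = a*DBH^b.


Formula: W = a * DBH^b  (allometric power law)
DBH^b = 16.4^2.12 = 376.2435
W = 0.143 * 376.2435 = 53.8 kg

53.8


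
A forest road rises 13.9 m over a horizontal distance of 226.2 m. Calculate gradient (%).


Formula: Gradient = rise / run * 100
Gradient = 13.9 / 226.2 * 100 = 6.1%

6.1


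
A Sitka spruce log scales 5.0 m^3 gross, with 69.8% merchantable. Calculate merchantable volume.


Formula: MV = V_total * (merchantable_pct / 100)
Merchantable fraction = 69.8% / 100 = 0.698
MV = 5.0 m^3 * 0.698 = 3.49 m^3

3.49


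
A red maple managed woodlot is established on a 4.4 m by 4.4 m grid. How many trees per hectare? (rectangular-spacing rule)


Formula: TPH = 10000 m^2/ha / (spacing_x * spacing_y)
Area per tree = 4.4 m * 4.4 m = 19.36 m^2
TPH = 10000 / 19.36 = 517 trees/ha

517


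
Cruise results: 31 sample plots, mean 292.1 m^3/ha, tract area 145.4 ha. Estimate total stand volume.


Formula: Total Volume = Mean Volume per ha * Total Area
Total Volume = 292.1 m^3/ha * 145.4 ha
Total Volume = 42471 m^3

42471


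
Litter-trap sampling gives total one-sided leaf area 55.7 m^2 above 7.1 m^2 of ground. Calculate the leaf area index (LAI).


Formula: LAI = total leaf area / ground area  (dimensionless)
LAI = 55.7 m^2 / 7.1 m^2
LAI = 7.85

7.85


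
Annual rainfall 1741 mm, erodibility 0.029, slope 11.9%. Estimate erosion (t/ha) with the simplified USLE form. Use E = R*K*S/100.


Formula: E = R * K * S / 100  (simplified USLE)
R * K = 1741 * 0.029 = 50.489
E = 50.489 * 11.9 / 100 = 6.01 t/ha

6.01


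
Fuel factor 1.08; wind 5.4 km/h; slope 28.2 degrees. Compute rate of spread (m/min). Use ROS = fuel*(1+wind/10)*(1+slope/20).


Formula: ROS = fuel * (1 + wind/10) * (1 + slope/20)
Wind factor = 1 + 5.4/10 = 1.54
Slope factor = 1 + 28.2/20 = 2.41
ROS = 1.08 * 1.54 * 2.41 = 4.01 m/min

4.01


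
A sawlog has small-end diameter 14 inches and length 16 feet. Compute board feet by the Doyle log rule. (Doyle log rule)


Doyle: BF = (D - 4)^2 * L / 16
Adjusted diameter = 14 - 4 = 10 in
(D-4)^2 = 10^2 = 100
BF = 100 * 16 / 16 = 100 BF

100


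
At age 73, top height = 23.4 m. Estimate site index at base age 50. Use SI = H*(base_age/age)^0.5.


Formula: SI = H_dom * (base_age / age)^0.5
Age ratio = 50 / 73 = 0.68493
sqrt(age_ratio) = 0.82761
SI = 23.4 * 0.82761 = 19.4 m

19.4


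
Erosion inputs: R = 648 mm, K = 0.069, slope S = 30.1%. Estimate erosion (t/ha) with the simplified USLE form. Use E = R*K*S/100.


Formula: E = R * K * S / 100  (simplified USLE)
R * K = 648 * 0.069 = 44.712
E = 44.712 * 30.1 / 100 = 13.46 t/ha

13.46


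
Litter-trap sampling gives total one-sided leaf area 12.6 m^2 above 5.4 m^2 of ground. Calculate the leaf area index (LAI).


Formula: LAI = total leaf area / ground area  (dimensionless)
LAI = 12.6 m^2 / 5.4 m^2
LAI = 2.33

2.33


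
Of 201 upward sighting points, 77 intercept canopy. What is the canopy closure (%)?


Formula: Canopy closure = covered points / total points * 100
Closure = 77 / 201 * 100
Closure = 0.3831 * 100 = 38.3%

38.3


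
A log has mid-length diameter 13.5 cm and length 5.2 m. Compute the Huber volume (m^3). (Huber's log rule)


Huber: V = Am * L,  Am = pi*(Dm/200)^2
Am = pi*(13.5/200)^2 = 0.014314 m^2
V = 0.014314*5.2 = 0.0744 m^3

0.0744


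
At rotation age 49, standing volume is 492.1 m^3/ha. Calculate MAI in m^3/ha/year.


Formula: MAI = Total Volume / Stand Age
MAI = 492.1 m^3/ha / 49 years
MAI = 10.04 m^3/ha/year

10.04


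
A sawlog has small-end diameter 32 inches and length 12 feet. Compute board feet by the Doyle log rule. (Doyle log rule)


Doyle: BF = (D - 4)^2 * L / 16
Adjusted diameter = 32 - 4 = 28 in
(D-4)^2 = 28^2 = 784
BF = 784 * 12 / 16 = 588 BF

588


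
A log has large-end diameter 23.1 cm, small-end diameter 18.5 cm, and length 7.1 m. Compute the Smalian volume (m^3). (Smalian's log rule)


Smalian: V = (A1 + A2)/2 * L,  A = pi*(D/200)^2
A1 = pi*(23.1/200)^2 = 0.04191 m^2
A2 = pi*(18.5/200)^2 = 0.02688 m^2
V = (0.04191+0.02688)/2*7.1 = 0.2442 m^3

0.2442


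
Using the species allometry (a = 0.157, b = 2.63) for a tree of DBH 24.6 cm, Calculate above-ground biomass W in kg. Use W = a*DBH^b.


Formula: W = a * DBH^b  (allometric power law)
DBH^b = 24.6^2.63 = 4551.5501
W = 0.157 * 4551.5501 = 714.6 kg

714.6


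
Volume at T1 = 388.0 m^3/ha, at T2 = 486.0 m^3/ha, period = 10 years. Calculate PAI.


Formula: PAI = (V_T2 - V_T1) / (T2 - T1)
Volume increment = 486.0 - 388.0 = 98.0 m^3/ha
PAI = 98.0 / 10 = 9.8 m^3/ha/year

9.8


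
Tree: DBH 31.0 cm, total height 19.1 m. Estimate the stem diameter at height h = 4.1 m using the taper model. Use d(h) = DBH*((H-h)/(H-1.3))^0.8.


Taper: d(h) = DBH * ((H - h) / (H - 1.3))^0.8
Numerator = H - h = 19.1 - 4.1 = 15.0 m
Denominator = H - 1.3 = 19.1 - 1.3 = 17.8 m
Ratio = 15.0 / 17.8 = 0.8427
d = 31.0 * 0.8427^0.8 = 27.0 cm

27.0


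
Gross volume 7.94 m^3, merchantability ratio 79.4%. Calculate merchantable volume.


Formula: MV = V_total * (merchantable_pct / 100)
Merchantable fraction = 79.4% / 100 = 0.794
MV = 7.94 m^3 * 0.794 = 6.304 m^3

6.304


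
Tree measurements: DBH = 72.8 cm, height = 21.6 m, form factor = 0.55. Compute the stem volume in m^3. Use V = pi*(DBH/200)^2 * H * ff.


Formula: V = pi * (DBH/200)^2 * H * ff
Radius = DBH/200 = 72.8/200 = 0.364 m
Radius^2 = 0.364^2 = 0.132496 m^2
V = pi * 0.132496 * 21.6 * 0.55
V = 4.945 m^3

4.945


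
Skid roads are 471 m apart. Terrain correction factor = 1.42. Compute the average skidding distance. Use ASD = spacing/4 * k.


Formula: ASD = (spacing / 4) * correction
Uncorrected distance = spacing / 4 = 471 / 4 = 117.75 m
ASD = 117.75 * 1.42 = 167 m

167


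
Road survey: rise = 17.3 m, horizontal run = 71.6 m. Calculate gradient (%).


Formula: Gradient = rise / run * 100
Gradient = 17.3 / 71.6 * 100 = 24.2%

24.2


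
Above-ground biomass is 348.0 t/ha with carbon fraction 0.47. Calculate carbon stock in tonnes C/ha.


Formula: Carbon Stock = Biomass * Carbon Fraction
C = 348.0 t/ha * 0.47
C = 163.6 t C/ha

163.6


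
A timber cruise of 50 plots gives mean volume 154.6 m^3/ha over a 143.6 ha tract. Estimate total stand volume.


Formula: Total Volume = Mean Volume per ha * Total Area
Total Volume = 154.6 m^3/ha * 143.6 ha
Total Volume = 22201 m^3

22201


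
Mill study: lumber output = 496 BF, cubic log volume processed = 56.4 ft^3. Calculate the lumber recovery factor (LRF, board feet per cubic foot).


Formula: LRF = Lumber Output (BF) / Log Input (ft^3)
LRF = 496 BF / 56.4 ft^3
LRF = 8.79 BF/ft^3

8.79


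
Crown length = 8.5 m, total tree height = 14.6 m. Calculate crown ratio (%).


Formula: Crown Ratio = (Crown Length / Total Height) * 100
CR = (8.5 m / 14.6 m) * 100
CR = 0.5822 * 100 = 58.2%

58.2


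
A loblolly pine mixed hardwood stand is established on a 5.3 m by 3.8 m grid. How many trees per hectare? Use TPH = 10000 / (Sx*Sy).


Formula: TPH = 10000 m^2/ha / (spacing_x * spacing_y)
Area per tree = 5.3 m * 3.8 m = 20.14 m^2
TPH = 10000 / 20.14 = 497 trees/ha

497


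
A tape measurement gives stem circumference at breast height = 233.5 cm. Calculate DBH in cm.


Formula: DBH = C / pi
DBH = 233.5 / pi
pi = 3.14159...
DBH = 74.3 cm

74.3


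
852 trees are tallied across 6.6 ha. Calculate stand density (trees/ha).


Formula: Stand Density = N_trees / Area_ha
Density = 852 trees / 6.6 ha
Density = 129 trees/ha

129


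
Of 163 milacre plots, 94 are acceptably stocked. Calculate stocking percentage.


Formula: Stocking % = stocked plots / total plots * 100
Stocking = 94 / 163 * 100
Stocking = 0.5767 * 100 = 57.7%

57.7


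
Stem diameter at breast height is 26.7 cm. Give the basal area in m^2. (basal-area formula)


Formula: BA = pi * (DBH/2)^2 / 10000  (cm^2 to m^2)
Radius = DBH/2 = 26.7/2 = 13.35 cm
BA = pi * 13.35^2 / 10000
   = 559.9025 cm^2 / 10000
   = 0.056 m^2

0.056


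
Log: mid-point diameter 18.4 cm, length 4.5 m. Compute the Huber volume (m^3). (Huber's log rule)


Huber: V = Am * L,  Am = pi*(Dm/200)^2
Am = pi*(18.4/200)^2 = 0.02659 m^2
V = 0.02659*4.5 = 0.1197 m^3

0.1197


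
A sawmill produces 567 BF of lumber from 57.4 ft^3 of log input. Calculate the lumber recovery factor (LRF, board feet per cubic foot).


Formula: LRF = Lumber Output (BF) / Log Input (ft^3)
LRF = 567 BF / 57.4 ft^3
LRF = 9.88 BF/ft^3

9.88


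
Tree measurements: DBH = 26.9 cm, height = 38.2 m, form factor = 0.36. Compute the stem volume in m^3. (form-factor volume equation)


Formula: V = pi * (DBH/200)^2 * H * ff
Radius = DBH/200 = 26.9/200 = 0.1345 m
Radius^2 = 0.1345^2 = 0.01809025 m^2
V = pi * 0.01809025 * 38.2 * 0.36
V = 0.782 m^3

0.782


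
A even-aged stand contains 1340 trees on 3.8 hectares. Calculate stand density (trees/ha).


Formula: Stand Density = N_trees / Area_ha
Density = 1340 trees / 3.8 ha
Density = 353 trees/ha

353


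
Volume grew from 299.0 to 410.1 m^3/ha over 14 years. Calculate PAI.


Formula: PAI = (V_T2 - V_T1) / (T2 - T1)
Volume increment = 410.1 - 299.0 = 111.1 m^3/ha
PAI = 111.1 / 14 = 7.94 m^3/ha/year

7.94


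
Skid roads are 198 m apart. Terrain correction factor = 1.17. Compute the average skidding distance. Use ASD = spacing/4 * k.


Formula: ASD = (spacing / 4) * correction
Uncorrected distance = spacing / 4 = 198 / 4 = 49.5 m
ASD = 49.5 * 1.17 = 58 m

58


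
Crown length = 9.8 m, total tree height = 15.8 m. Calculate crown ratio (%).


Formula: Crown Ratio = (Crown Length / Total Height) * 100
CR = (9.8 m / 15.8 m) * 100
CR = 0.6203 * 100 = 62.0%

62.0


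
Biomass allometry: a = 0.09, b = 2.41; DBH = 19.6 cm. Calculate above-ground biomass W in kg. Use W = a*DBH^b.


Formula: W = a * DBH^b  (allometric power law)
DBH^b = 19.6^2.41 = 1301.1793
W = 0.09 * 1301.1793 = 117.1 kg

117.1


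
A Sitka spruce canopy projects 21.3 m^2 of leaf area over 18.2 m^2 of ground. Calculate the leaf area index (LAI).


Formula: LAI = total leaf area / ground area  (dimensionless)
LAI = 21.3 m^2 / 18.2 m^2
LAI = 1.17

1.17


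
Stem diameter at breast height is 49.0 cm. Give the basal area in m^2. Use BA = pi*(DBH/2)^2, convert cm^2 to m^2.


Formula: BA = pi * (DBH/2)^2 / 10000  (cm^2 to m^2)
Radius = DBH/2 = 49.0/2 = 24.5 cm
BA = pi * 24.5^2 / 10000
   = 1885.741 cm^2 / 10000
   = 0.1886 m^2

0.1886


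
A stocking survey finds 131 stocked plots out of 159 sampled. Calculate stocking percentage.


Formula: Stocking % = stocked plots / total plots * 100
Stocking = 131 / 159 * 100
Stocking = 0.8239 * 100 = 82.4%

82.4


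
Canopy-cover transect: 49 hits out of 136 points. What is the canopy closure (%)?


Formula: Canopy closure = covered points / total points * 100
Closure = 49 / 136 * 100
Closure = 0.3603 * 100 = 36.0%

36.0


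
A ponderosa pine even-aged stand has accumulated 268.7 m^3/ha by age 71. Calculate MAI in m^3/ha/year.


Formula: MAI = Total Volume / Stand Age
MAI = 268.7 m^3/ha / 71 years
MAI = 3.78 m^3/ha/year

3.78


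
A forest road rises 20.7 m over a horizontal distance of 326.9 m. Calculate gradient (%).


Formula: Gradient = rise / run * 100
Gradient = 20.7 / 326.9 * 100 = 6.3%

6.3


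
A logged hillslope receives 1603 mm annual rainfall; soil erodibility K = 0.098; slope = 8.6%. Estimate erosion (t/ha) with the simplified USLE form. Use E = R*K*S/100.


Formula: E = R * K * S / 100  (simplified USLE)
R * K = 1603 * 0.098 = 157.094
E = 157.094 * 8.6 / 100 = 13.51 t/ha

13.51


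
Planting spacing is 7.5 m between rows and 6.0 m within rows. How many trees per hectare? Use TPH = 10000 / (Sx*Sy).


Formula: TPH = 10000 m^2/ha / (spacing_x * spacing_y)
Area per tree = 7.5 m * 6.0 m = 45.0 m^2
TPH = 10000 / 45.0 = 222 trees/ha

222


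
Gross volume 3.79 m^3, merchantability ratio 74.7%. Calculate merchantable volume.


Formula: MV = V_total * (merchantable_pct / 100)
Merchantable fraction = 74.7% / 100 = 0.747
MV = 3.79 m^3 * 0.747 = 2.831 m^3

2.831


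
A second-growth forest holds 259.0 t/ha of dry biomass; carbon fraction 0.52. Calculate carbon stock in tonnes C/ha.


Formula: Carbon Stock = Biomass * Carbon Fraction
C = 259.0 t/ha * 0.52
C = 134.7 t C/ha

134.7


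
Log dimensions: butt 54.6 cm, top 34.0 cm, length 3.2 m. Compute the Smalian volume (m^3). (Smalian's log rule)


Smalian: V = (A1 + A2)/2 * L,  A = pi*(D/200)^2
A1 = pi*(54.6/200)^2 = 0.23414 m^2
A2 = pi*(34.0/200)^2 = 0.090792 m^2
V = (0.23414+0.090792)/2*3.2 = 0.5199 m^3

0.5199


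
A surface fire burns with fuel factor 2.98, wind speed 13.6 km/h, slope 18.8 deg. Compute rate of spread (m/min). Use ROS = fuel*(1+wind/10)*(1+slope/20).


Formula: ROS = fuel * (1 + wind/10) * (1 + slope/20)
Wind factor = 1 + 13.6/10 = 2.36
Slope factor = 1 + 18.8/20 = 1.94
ROS = 2.98 * 2.36 * 1.94 = 13.64 m/min

13.64


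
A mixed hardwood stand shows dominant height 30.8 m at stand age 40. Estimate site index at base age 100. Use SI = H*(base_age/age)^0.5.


Formula: SI = H_dom * (base_age / age)^0.5
Age ratio = 100 / 40 = 2.5
sqrt(age_ratio) = 1.58114
SI = 30.8 * 1.58114 = 48.7 m

48.7


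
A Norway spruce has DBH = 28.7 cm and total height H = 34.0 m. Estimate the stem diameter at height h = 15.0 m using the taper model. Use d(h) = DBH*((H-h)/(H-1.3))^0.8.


Taper: d(h) = DBH * ((H - h) / (H - 1.3))^0.8
Numerator = H - h = 34.0 - 15.0 = 19.0 m
Denominator = H - 1.3 = 34.0 - 1.3 = 32.7 m
Ratio = 19.0 / 32.7 = 0.58104
d = 28.7 * 0.58104^0.8 = 18.6 cm

18.6


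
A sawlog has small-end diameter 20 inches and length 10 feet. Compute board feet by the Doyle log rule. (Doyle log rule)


Doyle: BF = (D - 4)^2 * L / 16
Adjusted diameter = 20 - 4 = 16 in
(D-4)^2 = 16^2 = 256
BF = 256 * 10 / 16 = 160 BF

160


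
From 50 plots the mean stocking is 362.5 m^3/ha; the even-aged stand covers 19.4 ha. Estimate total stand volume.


Formula: Total Volume = Mean Volume per ha * Total Area
Total Volume = 362.5 m^3/ha * 19.4 ha
Total Volume = 7033 m^3

7033


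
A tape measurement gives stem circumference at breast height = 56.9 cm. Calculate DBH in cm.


Formula: DBH = C / pi
DBH = 56.9 / pi
pi = 3.14159...
DBH = 18.1 cm

18.1


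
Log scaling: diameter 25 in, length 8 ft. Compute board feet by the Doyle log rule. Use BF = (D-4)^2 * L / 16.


Doyle: BF = (D - 4)^2 * L / 16
Adjusted diameter = 25 - 4 = 21 in
(D-4)^2 = 21^2 = 441
BF = 441 * 8 / 16 = 221 BF

221


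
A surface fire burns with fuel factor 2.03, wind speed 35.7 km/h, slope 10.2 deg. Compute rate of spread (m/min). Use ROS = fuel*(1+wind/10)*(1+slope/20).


Formula: ROS = fuel * (1 + wind/10) * (1 + slope/20)
Wind factor = 1 + 35.7/10 = 4.57
Slope factor = 1 + 10.2/20 = 1.51
ROS = 2.03 * 4.57 * 1.51 = 14.01 m/min

14.01


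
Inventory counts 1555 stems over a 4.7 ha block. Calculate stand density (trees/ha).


Formula: Stand Density = N_trees / Area_ha
Density = 1555 trees / 4.7 ha
Density = 331 trees/ha

331


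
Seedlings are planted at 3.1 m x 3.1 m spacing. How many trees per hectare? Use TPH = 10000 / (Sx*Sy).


Formula: TPH = 10000 m^2/ha / (spacing_x * spacing_y)
Area per tree = 3.1 m * 3.1 m = 9.61 m^2
TPH = 10000 / 9.61 = 1041 trees/ha

1041


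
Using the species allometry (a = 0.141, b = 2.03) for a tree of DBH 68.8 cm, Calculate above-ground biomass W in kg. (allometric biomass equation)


Formula: W = a * DBH^b  (allometric power law)
DBH^b = 68.8^2.03 = 5374.085
W = 0.141 * 5374.085 = 757.7 kg

757.7


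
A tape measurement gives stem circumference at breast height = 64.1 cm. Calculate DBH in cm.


Formula: DBH = C / pi
DBH = 64.1 / pi
pi = 3.14159...
DBH = 20.4 cm

20.4


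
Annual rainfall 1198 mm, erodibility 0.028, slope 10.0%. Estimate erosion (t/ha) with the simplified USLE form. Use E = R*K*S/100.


Formula: E = R * K * S / 100  (simplified USLE)
R * K = 1198 * 0.028 = 33.544
E = 33.544 * 10.0 / 100 = 3.35 t/ha

3.35


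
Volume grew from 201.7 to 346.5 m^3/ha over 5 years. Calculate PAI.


Formula: PAI = (V_T2 - V_T1) / (T2 - T1)
Volume increment = 346.5 - 201.7 = 144.8 m^3/ha
PAI = 144.8 / 5 = 28.96 m^3/ha/year

28.96


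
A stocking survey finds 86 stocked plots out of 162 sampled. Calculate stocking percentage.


Formula: Stocking % = stocked plots / total plots * 100
Stocking = 86 / 162 * 100
Stocking = 0.5309 * 100 = 53.1%

53.1


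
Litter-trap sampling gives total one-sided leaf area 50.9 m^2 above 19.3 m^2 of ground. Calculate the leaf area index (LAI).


Formula: LAI = total leaf area / ground area  (dimensionless)
LAI = 50.9 m^2 / 19.3 m^2
LAI = 2.64

2.64


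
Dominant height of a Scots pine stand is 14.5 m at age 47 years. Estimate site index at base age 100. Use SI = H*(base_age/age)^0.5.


Formula: SI = H_dom * (base_age / age)^0.5
Age ratio = 100 / 47 = 2.12766
sqrt(age_ratio) = 1.45865
SI = 14.5 * 1.45865 = 21.2 m

21.2


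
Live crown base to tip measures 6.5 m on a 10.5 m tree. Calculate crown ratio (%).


Formula: Crown Ratio = (Crown Length / Total Height) * 100
CR = (6.5 m / 10.5 m) * 100
CR = 0.619 * 100 = 61.9%

61.9


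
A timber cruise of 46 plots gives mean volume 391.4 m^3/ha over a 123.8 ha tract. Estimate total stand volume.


Formula: Total Volume = Mean Volume per ha * Total Area
Total Volume = 391.4 m^3/ha * 123.8 ha
Total Volume = 48455 m^3

48455


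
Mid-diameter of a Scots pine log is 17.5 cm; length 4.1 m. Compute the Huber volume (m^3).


Huber: V = Am * L,  Am = pi*(Dm/200)^2
Am = pi*(17.5/200)^2 = 0.024053 m^2
V = 0.024053*4.1 = 0.0986 m^3

0.0986


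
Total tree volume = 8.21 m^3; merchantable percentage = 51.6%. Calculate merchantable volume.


Formula: MV = V_total * (merchantable_pct / 100)
Merchantable fraction = 51.6% / 100 = 0.516
MV = 8.21 m^3 * 0.516 = 4.236 m^3

4.236


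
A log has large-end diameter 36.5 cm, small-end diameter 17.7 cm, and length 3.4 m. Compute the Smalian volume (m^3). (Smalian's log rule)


Smalian: V = (A1 + A2)/2 * L,  A = pi*(D/200)^2
A1 = pi*(36.5/200)^2 = 0.104635 m^2
A2 = pi*(17.7/200)^2 = 0.024606 m^2
V = (0.104635+0.024606)/2*3.4 = 0.2197 m^3

0.2197


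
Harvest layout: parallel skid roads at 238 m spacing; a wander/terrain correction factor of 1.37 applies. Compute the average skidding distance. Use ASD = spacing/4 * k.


Formula: ASD = (spacing / 4) * correction
Uncorrected distance = spacing / 4 = 238 / 4 = 59.5 m
ASD = 59.5 * 1.37 = 82 m

82


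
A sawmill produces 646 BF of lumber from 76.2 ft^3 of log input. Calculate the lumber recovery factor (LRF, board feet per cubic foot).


Formula: LRF = Lumber Output (BF) / Log Input (ft^3)
LRF = 646 BF / 76.2 ft^3
LRF = 8.48 BF/ft^3

8.48


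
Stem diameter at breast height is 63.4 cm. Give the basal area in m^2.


Formula: BA = pi * (DBH/2)^2 / 10000  (cm^2 to m^2)
Radius = DBH/2 = 63.4/2 = 31.7 cm
BA = pi * 31.7^2 / 10000
   = 3156.955 cm^2 / 10000
   = 0.3157 m^2

0.3157


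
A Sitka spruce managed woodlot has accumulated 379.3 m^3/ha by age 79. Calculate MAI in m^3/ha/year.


Formula: MAI = Total Volume / Stand Age
MAI = 379.3 m^3/ha / 79 years
MAI = 4.8 m^3/ha/year

4.8


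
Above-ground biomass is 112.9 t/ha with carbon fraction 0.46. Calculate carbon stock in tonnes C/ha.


Formula: Carbon Stock = Biomass * Carbon Fraction
C = 112.9 t/ha * 0.46
C = 51.9 t C/ha

51.9


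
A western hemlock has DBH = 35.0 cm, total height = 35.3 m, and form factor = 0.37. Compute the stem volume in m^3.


Formula: V = pi * (DBH/200)^2 * H * ff
Radius = DBH/200 = 35.0/200 = 0.175 m
Radius^2 = 0.175^2 = 0.030625 m^2
V = pi * 0.030625 * 35.3 * 0.37
V = 1.257 m^3

1.257


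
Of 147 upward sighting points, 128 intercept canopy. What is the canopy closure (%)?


Formula: Canopy closure = covered points / total points * 100
Closure = 128 / 147 * 100
Closure = 0.8707 * 100 = 87.1%

87.1


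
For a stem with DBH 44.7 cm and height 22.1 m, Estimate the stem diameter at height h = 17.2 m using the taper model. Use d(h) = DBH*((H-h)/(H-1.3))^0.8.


Taper: d(h) = DBH * ((H - h) / (H - 1.3))^0.8
Numerator = H - h = 22.1 - 17.2 = 4.9 m
Denominator = H - 1.3 = 22.1 - 1.3 = 20.8 m
Ratio = 4.9 / 20.8 = 0.23558
d = 44.7 * 0.23558^0.8 = 14.1 cm

14.1


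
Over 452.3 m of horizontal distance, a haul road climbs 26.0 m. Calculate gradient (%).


Formula: Gradient = rise / run * 100
Gradient = 26.0 / 452.3 * 100 = 5.7%

5.7


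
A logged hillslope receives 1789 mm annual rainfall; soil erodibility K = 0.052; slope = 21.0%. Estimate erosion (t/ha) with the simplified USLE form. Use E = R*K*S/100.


Formula: E = R * K * S / 100  (simplified USLE)
R * K = 1789 * 0.052 = 93.028
E = 93.028 * 21.0 / 100 = 19.54 t/ha

19.54


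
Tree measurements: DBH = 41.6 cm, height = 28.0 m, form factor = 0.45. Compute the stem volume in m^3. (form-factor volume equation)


Formula: V = pi * (DBH/200)^2 * H * ff
Radius = DBH/200 = 41.6/200 = 0.208 m
Radius^2 = 0.208^2 = 0.043264 m^2
V = pi * 0.043264 * 28.0 * 0.45
V = 1.713 m^3

1.713


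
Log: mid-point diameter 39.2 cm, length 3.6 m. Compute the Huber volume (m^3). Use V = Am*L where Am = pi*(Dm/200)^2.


Huber: V = Am * L,  Am = pi*(Dm/200)^2
Am = pi*(39.2/200)^2 = 0.120687 m^2
V = 0.120687*3.6 = 0.4345 m^3

0.4345


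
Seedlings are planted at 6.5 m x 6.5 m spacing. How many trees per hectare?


Formula: TPH = 10000 m^2/ha / (spacing_x * spacing_y)
Area per tree = 6.5 m * 6.5 m = 42.25 m^2
TPH = 10000 / 42.25 = 237 trees/ha

237


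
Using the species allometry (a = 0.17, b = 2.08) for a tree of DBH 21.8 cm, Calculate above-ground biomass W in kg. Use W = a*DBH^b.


Formula: W = a * DBH^b  (allometric power law)
DBH^b = 21.8^2.08 = 608.1203
W = 0.17 * 608.1203 = 103.4 kg

103.4


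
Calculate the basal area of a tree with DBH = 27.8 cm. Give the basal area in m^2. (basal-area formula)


Formula: BA = pi * (DBH/2)^2 / 10000  (cm^2 to m^2)
Radius = DBH/2 = 27.8/2 = 13.9 cm
BA = pi * 13.9^2 / 10000
   = 606.9871 cm^2 / 10000
   = 0.0607 m^2

0.0607


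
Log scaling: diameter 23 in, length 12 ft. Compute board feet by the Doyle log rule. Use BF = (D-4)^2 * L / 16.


Doyle: BF = (D - 4)^2 * L / 16
Adjusted diameter = 23 - 4 = 19 in
(D-4)^2 = 19^2 = 361
BF = 361 * 12 / 16 = 271 BF

271


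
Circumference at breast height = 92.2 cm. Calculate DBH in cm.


Formula: DBH = C / pi
DBH = 92.2 / pi
pi = 3.14159...
DBH = 29.3 cm

29.3


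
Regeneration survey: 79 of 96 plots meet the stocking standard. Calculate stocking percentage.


Formula: Stocking % = stocked plots / total plots * 100
Stocking = 79 / 96 * 100
Stocking = 0.8229 * 100 = 82.3%

82.3


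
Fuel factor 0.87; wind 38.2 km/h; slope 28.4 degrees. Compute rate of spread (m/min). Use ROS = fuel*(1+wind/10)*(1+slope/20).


Formula: ROS = fuel * (1 + wind/10) * (1 + slope/20)
Wind factor = 1 + 38.2/10 = 4.82
Slope factor = 1 + 28.4/20 = 2.42
ROS = 0.87 * 4.82 * 2.42 = 10.15 m/min

10.15


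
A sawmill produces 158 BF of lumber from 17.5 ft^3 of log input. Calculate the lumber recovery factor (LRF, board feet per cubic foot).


Formula: LRF = Lumber Output (BF) / Log Input (ft^3)
LRF = 158 BF / 17.5 ft^3
LRF = 9.03 BF/ft^3

9.03


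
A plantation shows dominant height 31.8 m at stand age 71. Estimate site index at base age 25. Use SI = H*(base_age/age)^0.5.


Formula: SI = H_dom * (base_age / age)^0.5
Age ratio = 25 / 71 = 0.35211
sqrt(age_ratio) = 0.59339
SI = 31.8 * 0.59339 = 18.9 m

18.9


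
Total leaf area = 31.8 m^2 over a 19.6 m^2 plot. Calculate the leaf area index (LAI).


Formula: LAI = total leaf area / ground area  (dimensionless)
LAI = 31.8 m^2 / 19.6 m^2
LAI = 1.62

1.62


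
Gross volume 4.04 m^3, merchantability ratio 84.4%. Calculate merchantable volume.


Formula: MV = V_total * (merchantable_pct / 100)
Merchantable fraction = 84.4% / 100 = 0.844
MV = 4.04 m^3 * 0.844 = 3.41 m^3

3.41


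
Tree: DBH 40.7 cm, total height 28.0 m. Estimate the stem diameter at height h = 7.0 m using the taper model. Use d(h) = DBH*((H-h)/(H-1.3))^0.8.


Taper: d(h) = DBH * ((H - h) / (H - 1.3))^0.8
Numerator = H - h = 28.0 - 7.0 = 21.0 m
Denominator = H - 1.3 = 28.0 - 1.3 = 26.7 m
Ratio = 21.0 / 26.7 = 0.78652
d = 40.7 * 0.78652^0.8 = 33.6 cm

33.6


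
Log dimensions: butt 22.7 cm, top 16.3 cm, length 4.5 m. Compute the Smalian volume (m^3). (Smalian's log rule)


Smalian: V = (A1 + A2)/2 * L,  A = pi*(D/200)^2
A1 = pi*(22.7/200)^2 = 0.040471 m^2
A2 = pi*(16.3/200)^2 = 0.020867 m^2
V = (0.040471+0.020867)/2*4.5 = 0.138 m^3

0.138


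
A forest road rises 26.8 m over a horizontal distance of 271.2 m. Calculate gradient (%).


Formula: Gradient = rise / run * 100
Gradient = 26.8 / 271.2 * 100 = 9.9%

9.9


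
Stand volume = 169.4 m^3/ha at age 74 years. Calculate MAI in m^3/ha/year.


Formula: MAI = Total Volume / Stand Age
MAI = 169.4 m^3/ha / 74 years
MAI = 2.29 m^3/ha/year

2.29


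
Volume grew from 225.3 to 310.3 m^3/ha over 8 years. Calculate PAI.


Formula: PAI = (V_T2 - V_T1) / (T2 - T1)
Volume increment = 310.3 - 225.3 = 85.0 m^3/ha
PAI = 85.0 / 8 = 10.63 m^3/ha/year

10.63


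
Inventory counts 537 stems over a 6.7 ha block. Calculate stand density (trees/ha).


Formula: Stand Density = N_trees / Area_ha
Density = 537 trees / 6.7 ha
Density = 80 trees/ha

80


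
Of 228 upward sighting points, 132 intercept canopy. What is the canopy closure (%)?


Formula: Canopy closure = covered points / total points * 100
Closure = 132 / 228 * 100
Closure = 0.5789 * 100 = 57.9%

57.9


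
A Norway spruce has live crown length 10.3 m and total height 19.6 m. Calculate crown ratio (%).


Formula: Crown Ratio = (Crown Length / Total Height) * 100
CR = (10.3 m / 19.6 m) * 100
CR = 0.5255 * 100 = 52.6%

52.6


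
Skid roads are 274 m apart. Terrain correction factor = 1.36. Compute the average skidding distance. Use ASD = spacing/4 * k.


Formula: ASD = (spacing / 4) * correction
Uncorrected distance = spacing / 4 = 274 / 4 = 68.5 m
ASD = 68.5 * 1.36 = 93 m

93


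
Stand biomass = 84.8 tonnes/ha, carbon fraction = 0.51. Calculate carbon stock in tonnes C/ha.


Formula: Carbon Stock = Biomass * Carbon Fraction
C = 84.8 t/ha * 0.51
C = 43.2 t C/ha

43.2


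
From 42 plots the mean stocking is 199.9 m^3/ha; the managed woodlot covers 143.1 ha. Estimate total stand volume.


Formula: Total Volume = Mean Volume per ha * Total Area
Total Volume = 199.9 m^3/ha * 143.1 ha
Total Volume = 28606 m^3

28606


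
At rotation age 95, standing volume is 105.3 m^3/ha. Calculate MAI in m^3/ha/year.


Formula: MAI = Total Volume / Stand Age
MAI = 105.3 m^3/ha / 95 years
MAI = 1.11 m^3/ha/year

1.11


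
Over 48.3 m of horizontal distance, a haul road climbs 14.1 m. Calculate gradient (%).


Formula: Gradient = rise / run * 100
Gradient = 14.1 / 48.3 * 100 = 29.2%

29.2


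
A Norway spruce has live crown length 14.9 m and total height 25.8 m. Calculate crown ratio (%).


Formula: Crown Ratio = (Crown Length / Total Height) * 100
CR = (14.9 m / 25.8 m) * 100
CR = 0.5775 * 100 = 57.8%

57.8


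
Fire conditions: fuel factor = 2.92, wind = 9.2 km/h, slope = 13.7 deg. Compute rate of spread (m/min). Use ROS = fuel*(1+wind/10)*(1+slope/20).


Formula: ROS = fuel * (1 + wind/10) * (1 + slope/20)
Wind factor = 1 + 9.2/10 = 1.92
Slope factor = 1 + 13.7/20 = 1.685
ROS = 2.92 * 1.92 * 1.685 = 9.45 m/min

9.45


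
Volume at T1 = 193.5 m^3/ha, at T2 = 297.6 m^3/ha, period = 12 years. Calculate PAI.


Formula: PAI = (V_T2 - V_T1) / (T2 - T1)
Volume increment = 297.6 - 193.5 = 104.1 m^3/ha
PAI = 104.1 / 12 = 8.68 m^3/ha/year

8.68


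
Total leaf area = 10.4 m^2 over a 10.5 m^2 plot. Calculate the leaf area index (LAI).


Formula: LAI = total leaf area / ground area  (dimensionless)
LAI = 10.4 m^2 / 10.5 m^2
LAI = 0.99

0.99


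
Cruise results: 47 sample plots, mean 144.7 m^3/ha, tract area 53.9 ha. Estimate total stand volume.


Formula: Total Volume = Mean Volume per ha * Total Area
Total Volume = 144.7 m^3/ha * 53.9 ha
Total Volume = 7799 m^3

7799


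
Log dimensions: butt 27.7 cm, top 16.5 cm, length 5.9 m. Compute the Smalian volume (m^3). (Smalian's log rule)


Smalian: V = (A1 + A2)/2 * L,  A = pi*(D/200)^2
A1 = pi*(27.7/200)^2 = 0.060263 m^2
A2 = pi*(16.5/200)^2 = 0.021382 m^2
V = (0.060263+0.021382)/2*5.9 = 0.2409 m^3

0.2409


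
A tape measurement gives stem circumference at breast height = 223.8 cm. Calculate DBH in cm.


Formula: DBH = C / pi
DBH = 223.8 / pi
pi = 3.14159...
DBH = 71.2 cm

71.2


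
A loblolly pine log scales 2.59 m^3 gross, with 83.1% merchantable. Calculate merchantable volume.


Formula: MV = V_total * (merchantable_pct / 100)
Merchantable fraction = 83.1% / 100 = 0.831
MV = 2.59 m^3 * 0.831 = 2.152 m^3

2.152


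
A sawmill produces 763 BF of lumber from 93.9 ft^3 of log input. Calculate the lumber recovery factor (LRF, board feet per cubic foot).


Formula: LRF = Lumber Output (BF) / Log Input (ft^3)
LRF = 763 BF / 93.9 ft^3
LRF = 8.13 BF/ft^3

8.13


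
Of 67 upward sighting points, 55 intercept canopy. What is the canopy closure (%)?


Formula: Canopy closure = covered points / total points * 100
Closure = 55 / 67 * 100
Closure = 0.8209 * 100 = 82.1%

82.1


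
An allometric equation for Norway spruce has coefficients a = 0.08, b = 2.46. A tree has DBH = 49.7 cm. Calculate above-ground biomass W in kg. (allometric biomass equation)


Formula: W = a * DBH^b  (allometric power law)
DBH^b = 49.7^2.46 = 14894.87
W = 0.08 * 14894.87 = 1191.6 kg

1191.6


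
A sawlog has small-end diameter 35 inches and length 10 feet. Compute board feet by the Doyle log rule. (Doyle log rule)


Doyle: BF = (D - 4)^2 * L / 16
Adjusted diameter = 35 - 4 = 31 in
(D-4)^2 = 31^2 = 961
BF = 961 * 10 / 16 = 601 BF

601


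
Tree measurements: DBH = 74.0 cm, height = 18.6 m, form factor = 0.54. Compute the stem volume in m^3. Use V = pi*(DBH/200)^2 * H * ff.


Formula: V = pi * (DBH/200)^2 * H * ff
Radius = DBH/200 = 74.0/200 = 0.37 m
Radius^2 = 0.37^2 = 0.1369 m^2
V = pi * 0.1369 * 18.6 * 0.54
V = 4.32 m^3

4.32


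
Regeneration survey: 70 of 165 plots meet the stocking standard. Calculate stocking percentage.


Formula: Stocking % = stocked plots / total plots * 100
Stocking = 70 / 165 * 100
Stocking = 0.4242 * 100 = 42.4%

42.4


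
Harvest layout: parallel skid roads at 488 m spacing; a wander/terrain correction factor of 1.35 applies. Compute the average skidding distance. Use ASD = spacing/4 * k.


Formula: ASD = (spacing / 4) * correction
Uncorrected distance = spacing / 4 = 488 / 4 = 122 m
ASD = 122 * 1.35 = 165 m

165


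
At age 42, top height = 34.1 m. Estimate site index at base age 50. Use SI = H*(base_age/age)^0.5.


Formula: SI = H_dom * (base_age / age)^0.5
Age ratio = 50 / 42 = 1.19048
sqrt(age_ratio) = 1.09109
SI = 34.1 * 1.09109 = 37.2 m

37.2


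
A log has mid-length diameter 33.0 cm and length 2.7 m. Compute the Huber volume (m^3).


Huber: V = Am * L,  Am = pi*(Dm/200)^2
Am = pi*(33.0/200)^2 = 0.08553 m^2
V = 0.08553*2.7 = 0.2309 m^3

0.2309


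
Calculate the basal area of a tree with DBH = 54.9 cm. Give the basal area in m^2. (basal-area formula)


Formula: BA = pi * (DBH/2)^2 / 10000  (cm^2 to m^2)
Radius = DBH/2 = 54.9/2 = 27.45 cm
BA = pi * 27.45^2 / 10000
   = 2367.1979 cm^2 / 10000
   = 0.2367 m^2

0.2367


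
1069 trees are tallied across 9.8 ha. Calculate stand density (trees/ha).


Formula: Stand Density = N_trees / Area_ha
Density = 1069 trees / 9.8 ha
Density = 109 trees/ha

109


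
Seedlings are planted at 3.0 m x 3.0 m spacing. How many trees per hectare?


Formula: TPH = 10000 m^2/ha / (spacing_x * spacing_y)
Area per tree = 3.0 m * 3.0 m = 9.0 m^2
TPH = 10000 / 9.0 = 1111 trees/ha

1111


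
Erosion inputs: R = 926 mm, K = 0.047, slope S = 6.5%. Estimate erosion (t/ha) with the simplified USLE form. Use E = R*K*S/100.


Formula: E = R * K * S / 100  (simplified USLE)
R * K = 926 * 0.047 = 43.522
E = 43.522 * 6.5 / 100 = 2.83 t/ha

2.83


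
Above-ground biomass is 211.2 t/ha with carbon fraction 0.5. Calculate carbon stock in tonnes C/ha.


Formula: Carbon Stock = Biomass * Carbon Fraction
C = 211.2 t/ha * 0.5
C = 105.6 t C/ha

105.6


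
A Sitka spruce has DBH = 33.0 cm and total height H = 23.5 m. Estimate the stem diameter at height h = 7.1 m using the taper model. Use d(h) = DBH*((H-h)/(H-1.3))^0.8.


Taper: d(h) = DBH * ((H - h) / (H - 1.3))^0.8
Numerator = H - h = 23.5 - 7.1 = 16.4 m
Denominator = H - 1.3 = 23.5 - 1.3 = 22.2 m
Ratio = 16.4 / 22.2 = 0.73874
d = 33.0 * 0.73874^0.8 = 25.9 cm

25.9


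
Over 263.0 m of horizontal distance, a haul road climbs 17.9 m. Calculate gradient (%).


Formula: Gradient = rise / run * 100
Gradient = 17.9 / 263.0 * 100 = 6.8%

6.8


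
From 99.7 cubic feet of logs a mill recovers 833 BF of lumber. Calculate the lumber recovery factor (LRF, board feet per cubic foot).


Formula: LRF = Lumber Output (BF) / Log Input (ft^3)
LRF = 833 BF / 99.7 ft^3
LRF = 8.36 BF/ft^3

8.36


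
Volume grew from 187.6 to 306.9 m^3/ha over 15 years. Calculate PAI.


Formula: PAI = (V_T2 - V_T1) / (T2 - T1)
Volume increment = 306.9 - 187.6 = 119.3 m^3/ha
PAI = 119.3 / 15 = 7.95 m^3/ha/year

7.95


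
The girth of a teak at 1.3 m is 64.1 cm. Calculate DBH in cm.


Formula: DBH = C / pi
DBH = 64.1 / pi
pi = 3.14159...
DBH = 20.4 cm

20.4


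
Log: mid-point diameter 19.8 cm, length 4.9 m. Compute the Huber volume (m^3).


Huber: V = Am * L,  Am = pi*(Dm/200)^2
Am = pi*(19.8/200)^2 = 0.030791 m^2
V = 0.030791*4.9 = 0.1509 m^3

0.1509


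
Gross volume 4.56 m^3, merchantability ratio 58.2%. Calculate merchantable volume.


Formula: MV = V_total * (merchantable_pct / 100)
Merchantable fraction = 58.2% / 100 = 0.582
MV = 4.56 m^3 * 0.582 = 2.654 m^3

2.654


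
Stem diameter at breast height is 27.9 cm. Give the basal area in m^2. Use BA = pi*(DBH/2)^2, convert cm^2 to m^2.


Formula: BA = pi * (DBH/2)^2 / 10000  (cm^2 to m^2)
Radius = DBH/2 = 27.9/2 = 13.95 cm
BA = pi * 13.95^2 / 10000
   = 611.3618 cm^2 / 10000
   = 0.0611 m^2

0.0611


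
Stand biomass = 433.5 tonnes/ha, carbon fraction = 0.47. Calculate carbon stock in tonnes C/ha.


Formula: Carbon Stock = Biomass * Carbon Fraction
C = 433.5 t/ha * 0.47
C = 203.7 t C/ha

203.7


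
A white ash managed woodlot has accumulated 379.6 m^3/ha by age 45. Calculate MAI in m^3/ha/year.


Formula: MAI = Total Volume / Stand Age
MAI = 379.6 m^3/ha / 45 years
MAI = 8.44 m^3/ha/year

8.44


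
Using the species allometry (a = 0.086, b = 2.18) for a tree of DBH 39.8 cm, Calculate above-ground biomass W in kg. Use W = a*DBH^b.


Formula: W = a * DBH^b  (allometric power law)
DBH^b = 39.8^2.18 = 3074.2919
W = 0.086 * 3074.2919 = 264.4 kg

264.4
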